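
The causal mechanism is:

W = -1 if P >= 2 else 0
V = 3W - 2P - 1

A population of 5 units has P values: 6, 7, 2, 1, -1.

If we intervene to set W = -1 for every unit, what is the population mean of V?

Under do(W=-1), W's equation is replaced by W=-1 for every unit. Per-unit V: -16, -18, -8, -6, -2. Mean = -10.

-10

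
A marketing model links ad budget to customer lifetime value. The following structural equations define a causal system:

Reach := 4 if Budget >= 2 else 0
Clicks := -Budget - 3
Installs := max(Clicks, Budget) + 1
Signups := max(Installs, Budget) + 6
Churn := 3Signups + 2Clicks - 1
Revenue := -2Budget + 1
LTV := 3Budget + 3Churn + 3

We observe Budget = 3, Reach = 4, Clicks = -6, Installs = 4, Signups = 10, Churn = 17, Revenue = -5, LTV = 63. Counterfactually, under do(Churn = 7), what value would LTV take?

33

Intervening sets Churn = 7 and removes its equation (Churn := 3Signups + 2Clicks - 1).
LTV = 3Budget + 3Churn + 3  [with Budget=3, Churn=7]  = 33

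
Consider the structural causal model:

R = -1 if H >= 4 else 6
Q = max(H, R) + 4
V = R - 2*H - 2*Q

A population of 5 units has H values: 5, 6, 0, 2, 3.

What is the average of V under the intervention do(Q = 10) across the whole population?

Under do(Q=10), Q's equation is replaced by Q=10 for every unit. Per-unit V: -31, -33, -14, -18, -20. Mean = -23.2.

-23.2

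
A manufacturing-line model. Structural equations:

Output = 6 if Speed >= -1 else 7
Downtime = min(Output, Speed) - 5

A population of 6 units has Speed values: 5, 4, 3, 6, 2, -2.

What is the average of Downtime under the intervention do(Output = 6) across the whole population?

-2

do(Output=6) breaks Output's dependence on Speed. With Output=6 fixed, Downtime across the units is 0, -1, -2, 1, -3, -7, mean -2.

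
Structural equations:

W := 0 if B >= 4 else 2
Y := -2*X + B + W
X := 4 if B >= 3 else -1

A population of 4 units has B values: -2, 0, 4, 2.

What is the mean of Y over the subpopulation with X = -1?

4

Conditioning on X=-1 selects the 3 unit(s) with B ∈ {-2, 0, 2}. Their Y values: 2, 4, 6. Mean = 4.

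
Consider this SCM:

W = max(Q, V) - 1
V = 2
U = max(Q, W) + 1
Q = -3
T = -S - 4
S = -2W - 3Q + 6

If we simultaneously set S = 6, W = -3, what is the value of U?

Under do(S = 6, W = -3), each intervened variable's structural equation is replaced by its fixed value.
U = max(Q, W) + 1  [with Q=-3, W=-3]  = -2

-2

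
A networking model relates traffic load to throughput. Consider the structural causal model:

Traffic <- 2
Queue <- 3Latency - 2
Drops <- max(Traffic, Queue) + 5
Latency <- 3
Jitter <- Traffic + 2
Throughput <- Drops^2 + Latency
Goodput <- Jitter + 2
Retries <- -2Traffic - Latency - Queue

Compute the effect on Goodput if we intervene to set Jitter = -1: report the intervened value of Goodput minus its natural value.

-5

Intervening sets Jitter = -1 and removes its equation (Jitter <- Traffic + 2).
Goodput = Jitter + 2  [with Jitter=-1]  = 1
Without intervention: Jitter = Traffic + 2  [with Traffic=2]  = 4; Goodput = Jitter + 2  [with Jitter=4]  = 6.
Change = 1 − 6 = -5.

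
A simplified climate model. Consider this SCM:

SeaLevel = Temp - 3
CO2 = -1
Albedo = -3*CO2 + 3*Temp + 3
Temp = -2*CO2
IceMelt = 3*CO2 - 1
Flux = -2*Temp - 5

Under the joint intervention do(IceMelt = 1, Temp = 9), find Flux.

Setting IceMelt = 1, Temp = 9 by intervention discards those variables' equations.
Flux = -2*Temp - 5  [with Temp=9]  = -23

-23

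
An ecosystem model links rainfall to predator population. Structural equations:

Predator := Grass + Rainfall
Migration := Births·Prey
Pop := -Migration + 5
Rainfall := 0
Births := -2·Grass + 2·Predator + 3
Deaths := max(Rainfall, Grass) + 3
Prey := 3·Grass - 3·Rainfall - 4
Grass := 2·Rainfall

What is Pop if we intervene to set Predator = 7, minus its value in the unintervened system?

do(Predator=7) replaces the equation Predator := Grass + Rainfall with the constant Predator = 7.
Grass = 2·Rainfall  [with Rainfall=0]  = 0
Prey = 3·Grass - 3·Rainfall - 4  [with Grass=0, Rainfall=0]  = -4
Births = -2·Grass + 2·Predator + 3  [with Grass=0, Predator=7]  = 17
Migration = Births·Prey  [with Births=17, Prey=-4]  = -68
Pop = -Migration + 5  [with Migration=-68]  = 73
Without intervention: Grass = 2·Rainfall  [with Rainfall=0]  = 0; Prey = 3·Grass - 3·Rainfall - 4  [with Grass=0, Rainfall=0]  = -4; Predator = Grass + Rainfall  [with Grass=0, Rainfall=0]  = 0; Births = -2·Grass + 2·Predator + 3  [with Grass=0, Predator=0]  = 3; Migration = Births·Prey  [with Births=3, Prey=-4]  = -12; Pop = -Migration + 5  [with Migration=-12]  = 17.
Change = 73 − 17 = 56.

56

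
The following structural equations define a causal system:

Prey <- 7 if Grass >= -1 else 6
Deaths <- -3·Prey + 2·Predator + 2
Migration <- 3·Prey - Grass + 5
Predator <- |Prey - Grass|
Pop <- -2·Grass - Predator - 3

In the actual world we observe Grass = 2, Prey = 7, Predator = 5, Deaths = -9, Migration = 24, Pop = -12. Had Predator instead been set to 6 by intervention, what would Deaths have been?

The intervention breaks the incoming arrows to Predator: Predator <- |Prey - Grass| no longer applies, and Predator = 6.
Prey = 7 if Grass >= -1 else 6  [with Grass=2]  = 7
Deaths = -3·Prey + 2·Predator + 2  [with Prey=7, Predator=6]  = -7

-7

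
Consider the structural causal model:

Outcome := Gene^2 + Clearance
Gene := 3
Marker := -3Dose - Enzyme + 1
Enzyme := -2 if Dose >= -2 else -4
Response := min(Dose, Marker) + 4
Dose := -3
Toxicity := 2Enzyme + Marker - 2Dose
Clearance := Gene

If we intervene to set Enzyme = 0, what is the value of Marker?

The intervention breaks the incoming arrows to Enzyme: Enzyme := -2 if Dose >= -2 else -4 no longer applies, and Enzyme = 0.
Marker = -3Dose - Enzyme + 1  [with Dose=-3, Enzyme=0]  = 10

10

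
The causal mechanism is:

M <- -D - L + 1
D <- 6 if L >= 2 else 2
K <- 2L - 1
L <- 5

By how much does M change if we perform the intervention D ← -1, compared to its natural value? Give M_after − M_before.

7

Under do(D=-1), the mechanism D <- 6 if L >= 2 else 2 is discarded; D is fixed at -1.
M = -D - L + 1  [with D=-1, L=5]  = -3
Without intervention: D = 6 if L >= 2 else 2  [with L=5]  = 6; M = -D - L + 1  [with D=6, L=5]  = -10.
Change = -3 − (-10) = 7.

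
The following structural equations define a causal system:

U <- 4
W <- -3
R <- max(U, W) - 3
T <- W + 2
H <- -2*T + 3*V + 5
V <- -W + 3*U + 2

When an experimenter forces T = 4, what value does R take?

The intervention breaks the incoming arrows to T: T <- W + 2 no longer applies, and T = 4.
Since R is not a descendant of the intervened variable, it is unaffected.
R = max(U, W) - 3  [with U=4, W=-3]  = 1

1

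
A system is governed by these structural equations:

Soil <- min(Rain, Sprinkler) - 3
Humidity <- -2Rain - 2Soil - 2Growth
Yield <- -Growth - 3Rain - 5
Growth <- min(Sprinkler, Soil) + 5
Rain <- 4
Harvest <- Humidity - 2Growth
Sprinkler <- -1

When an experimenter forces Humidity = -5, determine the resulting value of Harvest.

-7

Under do(Humidity=-5), the mechanism Humidity <- -2Rain - 2Soil - 2Growth is discarded; Humidity is fixed at -5.
Soil = min(Rain, Sprinkler) - 3  [with Rain=4, Sprinkler=-1]  = -4
Growth = min(Sprinkler, Soil) + 5  [with Sprinkler=-1, Soil=-4]  = 1
Harvest = Humidity - 2Growth  [with Humidity=-5, Growth=1]  = -7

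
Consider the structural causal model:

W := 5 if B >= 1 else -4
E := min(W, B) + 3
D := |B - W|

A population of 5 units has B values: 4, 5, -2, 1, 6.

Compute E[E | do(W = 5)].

5.6

do(W=5) breaks W's dependence on B. With W=5 fixed, E across the units is 7, 8, 1, 4, 8, mean 5.6.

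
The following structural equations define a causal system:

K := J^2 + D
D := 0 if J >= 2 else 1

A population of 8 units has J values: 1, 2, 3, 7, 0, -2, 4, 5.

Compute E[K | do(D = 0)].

13.5

Every unit gets D=0 under the intervention. K values become 1, 4, 9, 49, 0, 4, 16, 25; E[K|do(D=0)] = 13.5.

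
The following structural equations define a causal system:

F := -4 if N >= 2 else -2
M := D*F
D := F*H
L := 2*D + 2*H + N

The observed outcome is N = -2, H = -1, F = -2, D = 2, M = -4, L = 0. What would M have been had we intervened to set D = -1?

2

Intervening sets D = -1 and removes its equation (D := F*H).
F = -4 if N >= 2 else -2  [with N=-2]  = -2
M = D*F  [with D=-1, F=-2]  = 2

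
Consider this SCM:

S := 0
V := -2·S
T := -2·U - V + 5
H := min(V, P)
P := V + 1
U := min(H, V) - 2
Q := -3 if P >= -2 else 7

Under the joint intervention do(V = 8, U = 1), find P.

9

Under do(V = 8, U = 1), each intervened variable's structural equation is replaced by its fixed value.
P = V + 1  [with V=8]  = 9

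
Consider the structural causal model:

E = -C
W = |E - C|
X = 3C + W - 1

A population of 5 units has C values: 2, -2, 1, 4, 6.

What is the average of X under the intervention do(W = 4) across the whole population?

9.6

The intervention sets W=4 in all 5 units regardless of C. Recomputing X per unit gives 9, -3, 6, 15, 21; average 9.6.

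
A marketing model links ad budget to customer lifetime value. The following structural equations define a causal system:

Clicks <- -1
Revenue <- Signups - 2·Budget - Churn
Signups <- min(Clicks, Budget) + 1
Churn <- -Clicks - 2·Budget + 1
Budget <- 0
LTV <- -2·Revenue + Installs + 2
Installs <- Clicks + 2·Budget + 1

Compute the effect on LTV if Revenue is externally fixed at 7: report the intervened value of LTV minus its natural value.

Intervening sets Revenue = 7 and removes its equation (Revenue <- Signups - 2·Budget - Churn).
Installs = Clicks + 2·Budget + 1  [with Clicks=-1, Budget=0]  = 0
LTV = -2·Revenue + Installs + 2  [with Revenue=7, Installs=0]  = -12
Without intervention: Installs = Clicks + 2·Budget + 1  [with Clicks=-1, Budget=0]  = 0; Signups = min(Clicks, Budget) + 1  [with Clicks=-1, Budget=0]  = 0; Churn = -Clicks - 2·Budget + 1  [with Clicks=-1, Budget=0]  = 2; Revenue = Signups - 2·Budget - Churn  [with Signups=0, Budget=0, Churn=2]  = -2; LTV = -2·Revenue + Installs + 2  [with Revenue=-2, Installs=0]  = 6.
Change = -12 − 6 = -18.

-18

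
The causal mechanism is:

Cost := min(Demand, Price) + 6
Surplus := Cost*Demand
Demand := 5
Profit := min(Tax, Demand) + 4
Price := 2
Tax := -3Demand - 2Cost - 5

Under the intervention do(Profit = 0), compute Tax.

-36

The intervention breaks the incoming arrows to Profit: Profit := min(Tax, Demand) + 4 no longer applies, and Profit = 0.
Since Tax is not a descendant of the intervened variable, it is unaffected.
Cost = min(Demand, Price) + 6  [with Demand=5, Price=2]  = 8
Tax = -3Demand - 2Cost - 5  [with Demand=5, Cost=8]  = -36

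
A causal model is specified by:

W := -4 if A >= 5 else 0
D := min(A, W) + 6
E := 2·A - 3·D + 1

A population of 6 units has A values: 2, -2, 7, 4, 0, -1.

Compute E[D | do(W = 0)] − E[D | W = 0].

0.1

The intervention sets W=0 in all 6 units regardless of A. Recomputing D per unit gives 6, 4, 6, 6, 6, 5; average 5.5.
Conditioning on W=0 selects the 5 unit(s) with A ∈ {2, -2, 4, 0, -1}. Their D values: 6, 4, 6, 6, 5. Mean = 5.4.
Difference = 5.5 − 5.4 = 0.1.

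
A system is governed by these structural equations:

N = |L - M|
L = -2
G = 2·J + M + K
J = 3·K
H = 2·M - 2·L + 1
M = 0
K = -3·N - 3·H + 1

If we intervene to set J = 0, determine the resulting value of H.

do(J=0) replaces the equation J = 3·K with the constant J = 0.
H is not downstream of the intervention, so its value is determined by the original equations.
H = 2·M - 2·L + 1  [with M=0, L=-2]  = 5

5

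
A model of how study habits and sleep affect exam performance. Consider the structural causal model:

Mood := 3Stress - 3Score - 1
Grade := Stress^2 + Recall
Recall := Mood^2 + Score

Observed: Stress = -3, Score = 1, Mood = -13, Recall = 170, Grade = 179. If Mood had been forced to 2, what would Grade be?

do(Mood=2) replaces the equation Mood := 3Stress - 3Score - 1 with the constant Mood = 2.
Recall = Mood^2 + Score  [with Mood=2, Score=1]  = 5
Grade = Stress^2 + Recall  [with Stress=-3, Recall=5]  = 14

14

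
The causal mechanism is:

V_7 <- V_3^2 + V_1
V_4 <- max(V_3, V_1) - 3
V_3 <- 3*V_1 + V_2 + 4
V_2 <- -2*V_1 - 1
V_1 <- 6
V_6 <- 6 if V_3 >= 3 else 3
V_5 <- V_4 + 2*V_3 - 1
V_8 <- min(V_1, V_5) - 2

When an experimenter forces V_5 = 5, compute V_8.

do(V_5=5) replaces the equation V_5 <- V_4 + 2*V_3 - 1 with the constant V_5 = 5.
V_8 = min(V_1, V_5) - 2  [with V_1=6, V_5=5]  = 3

3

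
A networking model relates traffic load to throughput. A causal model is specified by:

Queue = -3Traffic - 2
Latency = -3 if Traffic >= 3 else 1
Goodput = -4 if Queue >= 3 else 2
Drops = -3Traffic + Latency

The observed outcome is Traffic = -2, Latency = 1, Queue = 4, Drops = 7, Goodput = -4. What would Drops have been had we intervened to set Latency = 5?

Under do(Latency=5), the mechanism Latency = -3 if Traffic >= 3 else 1 is discarded; Latency is fixed at 5.
Drops = -3Traffic + Latency  [with Traffic=-2, Latency=5]  = 11

11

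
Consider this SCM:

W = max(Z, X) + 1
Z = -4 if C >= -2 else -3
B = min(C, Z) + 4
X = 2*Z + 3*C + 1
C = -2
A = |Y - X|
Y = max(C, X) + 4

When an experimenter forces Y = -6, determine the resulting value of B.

do(Y=-6) replaces the equation Y = max(C, X) + 4 with the constant Y = -6.
B is not downstream of the intervention, so its value is determined by the original equations.
Z = -4 if C >= -2 else -3  [with C=-2]  = -4
B = min(C, Z) + 4  [with C=-2, Z=-4]  = 0

0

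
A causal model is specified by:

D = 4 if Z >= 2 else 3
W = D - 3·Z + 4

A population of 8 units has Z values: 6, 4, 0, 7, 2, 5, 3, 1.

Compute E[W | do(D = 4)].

Every unit gets D=4 under the intervention. W values become -10, -4, 8, -13, 2, -7, -1, 5; E[W|do(D=4)] = -2.5.

-2.5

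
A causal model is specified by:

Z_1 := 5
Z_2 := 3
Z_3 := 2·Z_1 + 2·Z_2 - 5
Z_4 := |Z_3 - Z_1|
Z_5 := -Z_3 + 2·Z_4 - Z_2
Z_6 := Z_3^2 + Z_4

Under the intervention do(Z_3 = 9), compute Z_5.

-4

do(Z_3=9) replaces the equation Z_3 := 2·Z_1 + 2·Z_2 - 5 with the constant Z_3 = 9.
Z_4 = |Z_3 - Z_1|  [with Z_3=9, Z_1=5]  = 4
Z_5 = -Z_3 + 2·Z_4 - Z_2  [with Z_3=9, Z_4=4, Z_2=3]  = -4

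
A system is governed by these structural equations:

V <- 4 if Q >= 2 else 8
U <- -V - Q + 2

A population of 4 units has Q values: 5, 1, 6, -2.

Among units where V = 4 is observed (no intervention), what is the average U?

E[U|V=4] averages over only the 2 units with V=4 (Q = 5, 6): U = -7, -8, mean -7.5.

-7.5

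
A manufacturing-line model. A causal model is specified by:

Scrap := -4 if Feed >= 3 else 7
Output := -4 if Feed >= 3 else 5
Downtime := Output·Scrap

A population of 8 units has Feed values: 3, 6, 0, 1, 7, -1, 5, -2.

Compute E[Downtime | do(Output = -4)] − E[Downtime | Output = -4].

-22

Under do(Output=-4), Output's equation is replaced by Output=-4 for every unit. Per-unit Downtime: 16, 16, -28, -28, 16, -28, 16, -28. Mean = -6.
Conditioning on Output=-4 selects the 4 unit(s) with Feed ∈ {3, 6, 7, 5}. Their Downtime values: 16, 16, 16, 16. Mean = 16.
Difference = -6 − 16 = -22.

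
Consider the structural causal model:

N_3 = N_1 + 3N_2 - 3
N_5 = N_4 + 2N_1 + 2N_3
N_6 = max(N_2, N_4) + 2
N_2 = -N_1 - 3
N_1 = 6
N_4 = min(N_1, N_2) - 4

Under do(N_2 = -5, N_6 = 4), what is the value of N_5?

Setting N_2 = -5, N_6 = 4 by intervention discards those variables' equations.
N_3 = N_1 + 3N_2 - 3  [with N_1=6, N_2=-5]  = -12
N_4 = min(N_1, N_2) - 4  [with N_1=6, N_2=-5]  = -9
N_5 = N_4 + 2N_1 + 2N_3  [with N_4=-9, N_1=6, N_3=-12]  = -21

-21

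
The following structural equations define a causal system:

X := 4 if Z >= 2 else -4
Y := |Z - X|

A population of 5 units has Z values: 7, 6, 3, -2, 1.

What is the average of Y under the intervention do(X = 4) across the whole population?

The intervention sets X=4 in all 5 units regardless of Z. Recomputing Y per unit gives 3, 2, 1, 6, 3; average 3.

3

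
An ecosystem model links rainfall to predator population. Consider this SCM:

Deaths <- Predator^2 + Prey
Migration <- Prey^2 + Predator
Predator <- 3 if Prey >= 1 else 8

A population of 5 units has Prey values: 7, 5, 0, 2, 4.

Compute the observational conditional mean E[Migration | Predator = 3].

E[Migration|Predator=3] averages over only the 4 units with Predator=3 (Prey = 7, 5, 2, 4): Migration = 52, 28, 7, 19, mean 26.5.

26.5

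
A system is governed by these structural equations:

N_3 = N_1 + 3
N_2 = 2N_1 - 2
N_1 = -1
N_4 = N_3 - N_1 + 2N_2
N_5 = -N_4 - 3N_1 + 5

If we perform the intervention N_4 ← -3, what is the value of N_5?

Intervening sets N_4 = -3 and removes its equation (N_4 = N_3 - N_1 + 2N_2).
N_5 = -N_4 - 3N_1 + 5  [with N_4=-3, N_1=-1]  = 11

11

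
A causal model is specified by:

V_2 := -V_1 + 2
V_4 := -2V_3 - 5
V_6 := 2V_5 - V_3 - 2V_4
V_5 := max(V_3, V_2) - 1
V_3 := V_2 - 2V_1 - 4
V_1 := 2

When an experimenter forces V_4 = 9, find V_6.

Under do(V_4=9), the mechanism V_4 := -2V_3 - 5 is discarded; V_4 is fixed at 9.
V_2 = -V_1 + 2  [with V_1=2]  = 0
V_3 = V_2 - 2V_1 - 4  [with V_2=0, V_1=2]  = -8
V_5 = max(V_3, V_2) - 1  [with V_3=-8, V_2=0]  = -1
V_6 = 2V_5 - V_3 - 2V_4  [with V_5=-1, V_3=-8, V_4=9]  = -12

-12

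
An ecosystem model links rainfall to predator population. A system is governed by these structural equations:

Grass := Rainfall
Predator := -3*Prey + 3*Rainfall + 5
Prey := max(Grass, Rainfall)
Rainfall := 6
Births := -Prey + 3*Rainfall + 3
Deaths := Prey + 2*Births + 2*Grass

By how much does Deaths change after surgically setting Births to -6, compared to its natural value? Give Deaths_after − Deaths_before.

The intervention breaks the incoming arrows to Births: Births := -Prey + 3*Rainfall + 3 no longer applies, and Births = -6.
Grass = Rainfall  [with Rainfall=6]  = 6
Prey = max(Grass, Rainfall)  [with Grass=6, Rainfall=6]  = 6
Deaths = Prey + 2*Births + 2*Grass  [with Prey=6, Births=-6, Grass=6]  = 6
Without intervention: Grass = Rainfall  [with Rainfall=6]  = 6; Prey = max(Grass, Rainfall)  [with Grass=6, Rainfall=6]  = 6; Births = -Prey + 3*Rainfall + 3  [with Prey=6, Rainfall=6]  = 15; Deaths = Prey + 2*Births + 2*Grass  [with Prey=6, Births=15, Grass=6]  = 48.
Change = 6 − 48 = -42.

-42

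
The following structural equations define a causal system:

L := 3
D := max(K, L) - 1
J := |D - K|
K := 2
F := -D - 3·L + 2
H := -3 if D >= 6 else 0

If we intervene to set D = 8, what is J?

6

The intervention breaks the incoming arrows to D: D := max(K, L) - 1 no longer applies, and D = 8.
J = |D - K|  [with D=8, K=2]  = 6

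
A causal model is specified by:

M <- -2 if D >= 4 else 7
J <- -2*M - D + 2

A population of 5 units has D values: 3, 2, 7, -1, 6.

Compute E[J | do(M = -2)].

2.6

Under do(M=-2), M's equation is replaced by M=-2 for every unit. Per-unit J: 3, 4, -1, 7, 0. Mean = 2.6.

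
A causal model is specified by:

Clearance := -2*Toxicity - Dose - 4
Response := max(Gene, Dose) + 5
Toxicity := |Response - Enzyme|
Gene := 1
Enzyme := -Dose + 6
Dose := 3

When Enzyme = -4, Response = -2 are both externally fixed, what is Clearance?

Setting Enzyme = -4, Response = -2 by intervention discards those variables' equations.
Toxicity = |Response - Enzyme|  [with Response=-2, Enzyme=-4]  = 2
Clearance = -2*Toxicity - Dose - 4  [with Toxicity=2, Dose=3]  = -11

-11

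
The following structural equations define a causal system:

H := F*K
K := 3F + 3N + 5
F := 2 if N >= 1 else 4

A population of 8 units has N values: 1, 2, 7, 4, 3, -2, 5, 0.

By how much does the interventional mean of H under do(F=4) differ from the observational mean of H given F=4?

Under do(F=4), F's equation is replaced by F=4 for every unit. Per-unit H: 80, 92, 152, 116, 104, 44, 128, 68. Mean = 98.
E[H|F=4] averages over only the 2 units with F=4 (N = -2, 0): H = 44, 68, mean 56.
Difference = 98 − 56 = 42.

42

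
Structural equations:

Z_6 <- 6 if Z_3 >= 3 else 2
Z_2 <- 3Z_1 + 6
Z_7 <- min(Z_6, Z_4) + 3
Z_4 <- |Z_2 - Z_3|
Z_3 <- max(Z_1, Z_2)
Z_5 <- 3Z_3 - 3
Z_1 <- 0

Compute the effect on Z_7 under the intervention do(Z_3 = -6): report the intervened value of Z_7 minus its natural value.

2

The intervention breaks the incoming arrows to Z_3: Z_3 <- max(Z_1, Z_2) no longer applies, and Z_3 = -6.
Z_2 = 3Z_1 + 6  [with Z_1=0]  = 6
Z_4 = |Z_2 - Z_3|  [with Z_2=6, Z_3=-6]  = 12
Z_6 = 6 if Z_3 >= 3 else 2  [with Z_3=-6]  = 2
Z_7 = min(Z_6, Z_4) + 3  [with Z_6=2, Z_4=12]  = 5
Without intervention: Z_2 = 3Z_1 + 6  [with Z_1=0]  = 6; Z_3 = max(Z_1, Z_2)  [with Z_1=0, Z_2=6]  = 6; Z_4 = |Z_2 - Z_3|  [with Z_2=6, Z_3=6]  = 0; Z_6 = 6 if Z_3 >= 3 else 2  [with Z_3=6]  = 6; Z_7 = min(Z_6, Z_4) + 3  [with Z_6=6, Z_4=0]  = 3.
Change = 5 − 3 = 2.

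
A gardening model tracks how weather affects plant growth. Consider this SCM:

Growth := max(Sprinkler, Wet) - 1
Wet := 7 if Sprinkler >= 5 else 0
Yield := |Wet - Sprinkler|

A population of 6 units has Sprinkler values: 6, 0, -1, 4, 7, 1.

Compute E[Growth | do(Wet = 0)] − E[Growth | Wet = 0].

Under do(Wet=0), Wet's equation is replaced by Wet=0 for every unit. Per-unit Growth: 5, -1, -1, 3, 6, 0. Mean = 2.
Observing Wet=0 restricts to units where Wet's equation naturally yields 0: Sprinkler ∈ {0, -1, 4, 1}. In that subpopulation Growth = -1, -1, 3, 0, mean 0.25.
Difference = 2 − 0.25 = 1.75.

1.75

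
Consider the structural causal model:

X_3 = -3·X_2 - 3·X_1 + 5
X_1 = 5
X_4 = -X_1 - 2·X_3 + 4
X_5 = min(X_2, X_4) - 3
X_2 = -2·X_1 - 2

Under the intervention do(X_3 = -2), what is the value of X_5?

do(X_3=-2) replaces the equation X_3 = -3·X_2 - 3·X_1 + 5 with the constant X_3 = -2.
X_2 = -2·X_1 - 2  [with X_1=5]  = -12
X_4 = -X_1 - 2·X_3 + 4  [with X_1=5, X_3=-2]  = 3
X_5 = min(X_2, X_4) - 3  [with X_2=-12, X_4=3]  = -15

-15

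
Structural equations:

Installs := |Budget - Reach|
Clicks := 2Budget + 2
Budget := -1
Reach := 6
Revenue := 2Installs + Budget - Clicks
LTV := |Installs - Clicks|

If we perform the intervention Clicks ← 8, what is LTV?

The intervention breaks the incoming arrows to Clicks: Clicks := 2Budget + 2 no longer applies, and Clicks = 8.
Installs = |Budget - Reach|  [with Budget=-1, Reach=6]  = 7
LTV = |Installs - Clicks|  [with Installs=7, Clicks=8]  = 1

1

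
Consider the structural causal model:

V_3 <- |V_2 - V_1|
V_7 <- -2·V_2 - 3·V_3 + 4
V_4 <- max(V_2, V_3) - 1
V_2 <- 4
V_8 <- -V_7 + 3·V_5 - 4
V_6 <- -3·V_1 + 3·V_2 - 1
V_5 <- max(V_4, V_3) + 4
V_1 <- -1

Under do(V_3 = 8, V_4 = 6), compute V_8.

The joint intervention fixes V_3 = 8, V_4 = 6, removing each variable's own equation.
V_5 = max(V_4, V_3) + 4  [with V_4=6, V_3=8]  = 12
V_7 = -2·V_2 - 3·V_3 + 4  [with V_2=4, V_3=8]  = -28
V_8 = -V_7 + 3·V_5 - 4  [with V_7=-28, V_5=12]  = 60

60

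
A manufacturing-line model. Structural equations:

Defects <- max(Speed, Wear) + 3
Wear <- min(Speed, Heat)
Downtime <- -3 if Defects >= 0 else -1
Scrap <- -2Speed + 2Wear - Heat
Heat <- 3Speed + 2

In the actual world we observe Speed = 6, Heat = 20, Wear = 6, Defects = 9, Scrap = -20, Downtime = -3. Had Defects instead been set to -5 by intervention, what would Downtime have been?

-1

Under do(Defects=-5), the mechanism Defects <- max(Speed, Wear) + 3 is discarded; Defects is fixed at -5.
Downtime = -3 if Defects >= 0 else -1  [with Defects=-5]  = -1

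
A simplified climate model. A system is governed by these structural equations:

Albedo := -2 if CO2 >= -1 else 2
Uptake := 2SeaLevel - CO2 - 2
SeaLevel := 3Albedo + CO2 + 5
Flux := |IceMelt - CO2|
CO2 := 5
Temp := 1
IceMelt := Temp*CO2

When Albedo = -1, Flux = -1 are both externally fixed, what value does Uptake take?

Setting Albedo = -1, Flux = -1 by intervention discards those variables' equations.
SeaLevel = 3Albedo + CO2 + 5  [with Albedo=-1, CO2=5]  = 7
Uptake = 2SeaLevel - CO2 - 2  [with SeaLevel=7, CO2=5]  = 7

7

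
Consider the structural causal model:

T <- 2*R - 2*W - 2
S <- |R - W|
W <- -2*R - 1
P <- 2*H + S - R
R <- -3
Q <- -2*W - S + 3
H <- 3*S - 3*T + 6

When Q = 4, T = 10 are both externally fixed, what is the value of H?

0

Under do(Q = 4, T = 10), each intervened variable's structural equation is replaced by its fixed value.
W = -2*R - 1  [with R=-3]  = 5
S = |R - W|  [with R=-3, W=5]  = 8
H = 3*S - 3*T + 6  [with S=8, T=10]  = 0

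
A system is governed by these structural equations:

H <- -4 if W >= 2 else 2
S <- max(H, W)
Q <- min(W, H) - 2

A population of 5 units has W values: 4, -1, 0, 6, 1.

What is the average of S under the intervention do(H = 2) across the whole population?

Every unit gets H=2 under the intervention. S values become 4, 2, 2, 6, 2; E[S|do(H=2)] = 3.2.

3.2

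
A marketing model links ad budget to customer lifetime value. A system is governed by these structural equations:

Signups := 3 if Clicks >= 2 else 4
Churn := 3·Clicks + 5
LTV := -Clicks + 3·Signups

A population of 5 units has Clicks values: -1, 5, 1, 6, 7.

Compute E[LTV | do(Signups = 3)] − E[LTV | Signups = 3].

Every unit gets Signups=3 under the intervention. LTV values become 10, 4, 8, 3, 2; E[LTV|do(Signups=3)] = 5.4.
Conditioning on Signups=3 selects the 3 unit(s) with Clicks ∈ {5, 6, 7}. Their LTV values: 4, 3, 2. Mean = 3.
Difference = 5.4 − 3 = 2.4.

2.4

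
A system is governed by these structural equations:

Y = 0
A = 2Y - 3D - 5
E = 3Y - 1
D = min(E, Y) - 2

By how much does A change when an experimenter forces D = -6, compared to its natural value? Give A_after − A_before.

The intervention breaks the incoming arrows to D: D = min(E, Y) - 2 no longer applies, and D = -6.
A = 2Y - 3D - 5  [with Y=0, D=-6]  = 13
Without intervention: E = 3Y - 1  [with Y=0]  = -1; D = min(E, Y) - 2  [with E=-1, Y=0]  = -3; A = 2Y - 3D - 5  [with Y=0, D=-3]  = 4.
Change = 13 − 4 = 9.

9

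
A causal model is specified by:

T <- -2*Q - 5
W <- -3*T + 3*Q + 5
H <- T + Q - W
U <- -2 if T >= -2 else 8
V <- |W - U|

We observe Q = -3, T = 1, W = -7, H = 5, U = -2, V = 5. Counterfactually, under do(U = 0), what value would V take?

7

The intervention breaks the incoming arrows to U: U <- -2 if T >= -2 else 8 no longer applies, and U = 0.
T = -2*Q - 5  [with Q=-3]  = 1
W = -3*T + 3*Q + 5  [with T=1, Q=-3]  = -7
V = |W - U|  [with W=-7, U=0]  = 7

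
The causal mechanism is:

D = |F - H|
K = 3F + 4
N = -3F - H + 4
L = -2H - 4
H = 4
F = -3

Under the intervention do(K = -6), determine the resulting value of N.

do(K=-6) replaces the equation K = 3F + 4 with the constant K = -6.
N is not downstream of the intervention, so its value is determined by the original equations.
N = -3F - H + 4  [with F=-3, H=4]  = 9

9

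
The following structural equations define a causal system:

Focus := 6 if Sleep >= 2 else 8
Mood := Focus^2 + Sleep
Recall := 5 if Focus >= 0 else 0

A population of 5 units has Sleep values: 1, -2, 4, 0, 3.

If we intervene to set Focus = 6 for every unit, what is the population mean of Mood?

The intervention sets Focus=6 in all 5 units regardless of Sleep. Recomputing Mood per unit gives 37, 34, 40, 36, 39; average 37.2.

37.2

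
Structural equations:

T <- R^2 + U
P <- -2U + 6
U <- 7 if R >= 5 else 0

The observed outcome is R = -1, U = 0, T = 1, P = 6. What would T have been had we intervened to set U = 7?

8

The intervention breaks the incoming arrows to U: U <- 7 if R >= 5 else 0 no longer applies, and U = 7.
T = R^2 + U  [with R=-1, U=7]  = 8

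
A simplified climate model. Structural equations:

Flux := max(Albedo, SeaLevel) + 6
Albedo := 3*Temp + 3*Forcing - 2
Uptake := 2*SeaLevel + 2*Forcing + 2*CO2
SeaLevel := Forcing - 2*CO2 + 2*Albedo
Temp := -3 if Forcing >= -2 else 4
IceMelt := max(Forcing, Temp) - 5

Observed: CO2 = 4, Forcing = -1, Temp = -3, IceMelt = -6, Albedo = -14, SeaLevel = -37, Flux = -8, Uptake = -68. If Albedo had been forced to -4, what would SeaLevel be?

-17

The intervention breaks the incoming arrows to Albedo: Albedo := 3*Temp + 3*Forcing - 2 no longer applies, and Albedo = -4.
SeaLevel = Forcing - 2*CO2 + 2*Albedo  [with Forcing=-1, CO2=4, Albedo=-4]  = -17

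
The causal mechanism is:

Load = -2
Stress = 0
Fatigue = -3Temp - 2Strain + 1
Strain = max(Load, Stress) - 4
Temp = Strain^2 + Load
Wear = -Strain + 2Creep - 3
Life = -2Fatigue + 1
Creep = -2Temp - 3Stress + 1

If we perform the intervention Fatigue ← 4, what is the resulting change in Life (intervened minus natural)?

do(Fatigue=4) replaces the equation Fatigue = -3Temp - 2Strain + 1 with the constant Fatigue = 4.
Life = -2Fatigue + 1  [with Fatigue=4]  = -7
Without intervention: Strain = max(Load, Stress) - 4  [with Load=-2, Stress=0]  = -4; Temp = Strain^2 + Load  [with Strain=-4, Load=-2]  = 14; Fatigue = -3Temp - 2Strain + 1  [with Temp=14, Strain=-4]  = -33; Life = -2Fatigue + 1  [with Fatigue=-33]  = 67.
Change = -7 − 67 = -74.

-74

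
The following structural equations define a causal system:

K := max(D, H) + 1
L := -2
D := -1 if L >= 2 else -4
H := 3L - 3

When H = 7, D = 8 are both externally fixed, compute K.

9

Setting H = 7, D = 8 by intervention discards those variables' equations.
K = max(D, H) + 1  [with D=8, H=7]  = 9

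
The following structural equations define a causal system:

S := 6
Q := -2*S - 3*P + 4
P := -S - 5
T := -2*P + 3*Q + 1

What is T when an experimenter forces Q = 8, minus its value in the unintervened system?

-51

The intervention breaks the incoming arrows to Q: Q := -2*S - 3*P + 4 no longer applies, and Q = 8.
P = -S - 5  [with S=6]  = -11
T = -2*P + 3*Q + 1  [with P=-11, Q=8]  = 47
Without intervention: P = -S - 5  [with S=6]  = -11; Q = -2*S - 3*P + 4  [with S=6, P=-11]  = 25; T = -2*P + 3*Q + 1  [with P=-11, Q=25]  = 98.
Change = 47 − 98 = -51.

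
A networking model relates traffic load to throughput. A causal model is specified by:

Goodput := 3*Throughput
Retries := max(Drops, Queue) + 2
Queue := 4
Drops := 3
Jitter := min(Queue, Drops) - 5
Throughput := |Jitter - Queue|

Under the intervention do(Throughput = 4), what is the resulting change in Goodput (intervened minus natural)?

-6

The intervention breaks the incoming arrows to Throughput: Throughput := |Jitter - Queue| no longer applies, and Throughput = 4.
Goodput = 3*Throughput  [with Throughput=4]  = 12
Without intervention: Jitter = min(Queue, Drops) - 5  [with Queue=4, Drops=3]  = -2; Throughput = |Jitter - Queue|  [with Jitter=-2, Queue=4]  = 6; Goodput = 3*Throughput  [with Throughput=6]  = 18.
Change = 12 − 18 = -6.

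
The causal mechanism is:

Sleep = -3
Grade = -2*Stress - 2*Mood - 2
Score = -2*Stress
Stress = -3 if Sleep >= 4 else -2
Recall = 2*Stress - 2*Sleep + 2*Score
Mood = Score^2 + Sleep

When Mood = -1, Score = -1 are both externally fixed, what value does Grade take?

The joint intervention fixes Mood = -1, Score = -1, removing each variable's own equation.
Stress = -3 if Sleep >= 4 else -2  [with Sleep=-3]  = -2
Grade = -2*Stress - 2*Mood - 2  [with Stress=-2, Mood=-1]  = 4

4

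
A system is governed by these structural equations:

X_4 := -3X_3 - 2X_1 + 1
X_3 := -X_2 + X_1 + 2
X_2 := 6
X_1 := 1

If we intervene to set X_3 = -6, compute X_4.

The intervention breaks the incoming arrows to X_3: X_3 := -X_2 + X_1 + 2 no longer applies, and X_3 = -6.
X_4 = -3X_3 - 2X_1 + 1  [with X_3=-6, X_1=1]  = 17

17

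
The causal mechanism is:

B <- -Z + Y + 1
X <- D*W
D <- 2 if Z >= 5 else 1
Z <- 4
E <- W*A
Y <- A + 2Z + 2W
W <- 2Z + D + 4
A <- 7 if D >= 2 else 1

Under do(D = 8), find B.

52

Under do(D=8), the mechanism D <- 2 if Z >= 5 else 1 is discarded; D is fixed at 8.
W = 2Z + D + 4  [with Z=4, D=8]  = 20
A = 7 if D >= 2 else 1  [with D=8]  = 7
Y = A + 2Z + 2W  [with A=7, Z=4, W=20]  = 55
B = -Z + Y + 1  [with Z=4, Y=55]  = 52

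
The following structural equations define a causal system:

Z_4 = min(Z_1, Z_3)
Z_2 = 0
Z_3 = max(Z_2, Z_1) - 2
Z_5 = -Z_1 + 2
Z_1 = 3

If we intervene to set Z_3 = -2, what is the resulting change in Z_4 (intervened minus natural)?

-3

The intervention breaks the incoming arrows to Z_3: Z_3 = max(Z_2, Z_1) - 2 no longer applies, and Z_3 = -2.
Z_4 = min(Z_1, Z_3)  [with Z_1=3, Z_3=-2]  = -2
Without intervention: Z_3 = max(Z_2, Z_1) - 2  [with Z_2=0, Z_1=3]  = 1; Z_4 = min(Z_1, Z_3)  [with Z_1=3, Z_3=1]  = 1.
Change = -2 − 1 = -3.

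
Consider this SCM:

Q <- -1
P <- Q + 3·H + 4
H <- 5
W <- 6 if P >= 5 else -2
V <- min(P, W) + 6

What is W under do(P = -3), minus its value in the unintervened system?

-8

The intervention breaks the incoming arrows to P: P <- Q + 3·H + 4 no longer applies, and P = -3.
W = 6 if P >= 5 else -2  [with P=-3]  = -2
Without intervention: P = Q + 3·H + 4  [with Q=-1, H=5]  = 18; W = 6 if P >= 5 else -2  [with P=18]  = 6.
Change = -2 − 6 = -8.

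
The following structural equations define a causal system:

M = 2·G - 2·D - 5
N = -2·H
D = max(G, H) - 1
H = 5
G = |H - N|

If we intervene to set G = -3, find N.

-10

Under do(G=-3), the mechanism G = |H - N| is discarded; G is fixed at -3.
Since N is not a descendant of the intervened variable, it is unaffected.
N = -2·H  [with H=5]  = -10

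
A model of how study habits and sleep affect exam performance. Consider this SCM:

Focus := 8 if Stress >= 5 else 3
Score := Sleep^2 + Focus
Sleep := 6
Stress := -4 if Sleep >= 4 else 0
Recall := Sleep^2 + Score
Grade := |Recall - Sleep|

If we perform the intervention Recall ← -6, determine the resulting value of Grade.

The intervention breaks the incoming arrows to Recall: Recall := Sleep^2 + Score no longer applies, and Recall = -6.
Grade = |Recall - Sleep|  [with Recall=-6, Sleep=6]  = 12

12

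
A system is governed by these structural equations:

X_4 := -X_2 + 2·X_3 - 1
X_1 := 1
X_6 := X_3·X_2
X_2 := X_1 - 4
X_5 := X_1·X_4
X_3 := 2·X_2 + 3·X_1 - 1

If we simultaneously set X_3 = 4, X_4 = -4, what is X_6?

-12

Setting X_3 = 4, X_4 = -4 by intervention discards those variables' equations.
X_2 = X_1 - 4  [with X_1=1]  = -3
X_6 = X_3·X_2  [with X_3=4, X_2=-3]  = -12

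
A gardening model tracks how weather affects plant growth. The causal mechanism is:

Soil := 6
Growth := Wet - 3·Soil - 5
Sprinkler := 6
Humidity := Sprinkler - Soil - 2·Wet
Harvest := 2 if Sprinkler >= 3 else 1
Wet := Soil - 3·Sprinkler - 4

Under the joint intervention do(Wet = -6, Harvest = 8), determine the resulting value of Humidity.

The joint intervention fixes Wet = -6, Harvest = 8, removing each variable's own equation.
Humidity = Sprinkler - Soil - 2·Wet  [with Sprinkler=6, Soil=6, Wet=-6]  = 12

12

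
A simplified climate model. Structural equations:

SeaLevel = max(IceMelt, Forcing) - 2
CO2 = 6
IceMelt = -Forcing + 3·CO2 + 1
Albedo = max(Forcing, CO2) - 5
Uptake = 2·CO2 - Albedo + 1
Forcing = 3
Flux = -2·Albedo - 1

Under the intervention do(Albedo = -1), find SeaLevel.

14

Intervening sets Albedo = -1 and removes its equation (Albedo = max(Forcing, CO2) - 5).
No directed path runs from Albedo to SeaLevel, so SeaLevel keeps its natural value.
IceMelt = -Forcing + 3·CO2 + 1  [with Forcing=3, CO2=6]  = 16
SeaLevel = max(IceMelt, Forcing) - 2  [with IceMelt=16, Forcing=3]  = 14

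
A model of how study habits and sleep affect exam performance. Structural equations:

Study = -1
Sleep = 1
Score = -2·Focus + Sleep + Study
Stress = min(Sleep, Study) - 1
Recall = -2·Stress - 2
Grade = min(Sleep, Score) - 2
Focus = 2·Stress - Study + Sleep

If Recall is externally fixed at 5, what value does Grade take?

-1

Intervening sets Recall = 5 and removes its equation (Recall = -2·Stress - 2).
No directed path runs from Recall to Grade, so Grade keeps its natural value.
Stress = min(Sleep, Study) - 1  [with Sleep=1, Study=-1]  = -2
Focus = 2·Stress - Study + Sleep  [with Stress=-2, Study=-1, Sleep=1]  = -2
Score = -2·Focus + Sleep + Study  [with Focus=-2, Sleep=1, Study=-1]  = 4
Grade = min(Sleep, Score) - 2  [with Sleep=1, Score=4]  = -1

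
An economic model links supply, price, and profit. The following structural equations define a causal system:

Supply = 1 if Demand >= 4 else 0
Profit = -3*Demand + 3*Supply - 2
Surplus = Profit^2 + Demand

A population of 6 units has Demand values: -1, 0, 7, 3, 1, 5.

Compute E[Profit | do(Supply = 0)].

do(Supply=0) breaks Supply's dependence on Demand. With Supply=0 fixed, Profit across the units is 1, -2, -23, -11, -5, -17, mean -9.5.

-9.5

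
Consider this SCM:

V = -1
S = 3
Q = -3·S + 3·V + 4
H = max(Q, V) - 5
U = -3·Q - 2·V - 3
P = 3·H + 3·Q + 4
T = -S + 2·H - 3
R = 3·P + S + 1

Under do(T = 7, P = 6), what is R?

Under do(T = 7, P = 6), each intervened variable's structural equation is replaced by its fixed value.
R = 3·P + S + 1  [with P=6, S=3]  = 22

22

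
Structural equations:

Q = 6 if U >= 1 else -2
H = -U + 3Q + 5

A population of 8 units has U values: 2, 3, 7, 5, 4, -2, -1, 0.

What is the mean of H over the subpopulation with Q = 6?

18.8

Observing Q=6 restricts to units where Q's equation naturally yields 6: U ∈ {2, 3, 7, 5, 4}. In that subpopulation H = 21, 20, 16, 18, 19, mean 18.8.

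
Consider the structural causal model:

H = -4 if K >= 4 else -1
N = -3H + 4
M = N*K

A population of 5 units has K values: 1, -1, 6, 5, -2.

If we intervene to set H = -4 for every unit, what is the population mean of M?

28.8

Every unit gets H=-4 under the intervention. M values become 16, -16, 96, 80, -32; E[M|do(H=-4)] = 28.8.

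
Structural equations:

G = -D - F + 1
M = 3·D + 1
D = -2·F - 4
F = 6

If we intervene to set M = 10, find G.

11

The intervention breaks the incoming arrows to M: M = 3·D + 1 no longer applies, and M = 10.
G is not downstream of the intervention, so its value is determined by the original equations.
D = -2·F - 4  [with F=6]  = -16
G = -D - F + 1  [with D=-16, F=6]  = 11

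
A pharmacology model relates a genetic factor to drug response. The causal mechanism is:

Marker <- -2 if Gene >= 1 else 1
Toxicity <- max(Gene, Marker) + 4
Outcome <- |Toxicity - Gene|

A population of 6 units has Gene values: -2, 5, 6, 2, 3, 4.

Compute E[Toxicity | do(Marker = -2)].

7

Every unit gets Marker=-2 under the intervention. Toxicity values become 2, 9, 10, 6, 7, 8; E[Toxicity|do(Marker=-2)] = 7.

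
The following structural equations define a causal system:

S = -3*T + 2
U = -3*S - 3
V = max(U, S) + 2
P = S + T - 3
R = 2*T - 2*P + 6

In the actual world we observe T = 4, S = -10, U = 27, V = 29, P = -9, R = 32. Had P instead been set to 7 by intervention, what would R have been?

The intervention breaks the incoming arrows to P: P = S + T - 3 no longer applies, and P = 7.
R = 2*T - 2*P + 6  [with T=4, P=7]  = 0

0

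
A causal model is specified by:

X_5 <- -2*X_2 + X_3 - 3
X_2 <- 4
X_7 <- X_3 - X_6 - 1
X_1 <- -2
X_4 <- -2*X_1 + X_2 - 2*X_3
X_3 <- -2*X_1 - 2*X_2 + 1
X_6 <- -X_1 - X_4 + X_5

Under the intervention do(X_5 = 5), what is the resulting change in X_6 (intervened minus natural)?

The intervention breaks the incoming arrows to X_5: X_5 <- -2*X_2 + X_3 - 3 no longer applies, and X_5 = 5.
X_3 = -2*X_1 - 2*X_2 + 1  [with X_1=-2, X_2=4]  = -3
X_4 = -2*X_1 + X_2 - 2*X_3  [with X_1=-2, X_2=4, X_3=-3]  = 14
X_6 = -X_1 - X_4 + X_5  [with X_1=-2, X_4=14, X_5=5]  = -7
Without intervention: X_3 = -2*X_1 - 2*X_2 + 1  [with X_1=-2, X_2=4]  = -3; X_4 = -2*X_1 + X_2 - 2*X_3  [with X_1=-2, X_2=4, X_3=-3]  = 14; X_5 = -2*X_2 + X_3 - 3  [with X_2=4, X_3=-3]  = -14; X_6 = -X_1 - X_4 + X_5  [with X_1=-2, X_4=14, X_5=-14]  = -26.
Change = -7 − (-26) = 19.

19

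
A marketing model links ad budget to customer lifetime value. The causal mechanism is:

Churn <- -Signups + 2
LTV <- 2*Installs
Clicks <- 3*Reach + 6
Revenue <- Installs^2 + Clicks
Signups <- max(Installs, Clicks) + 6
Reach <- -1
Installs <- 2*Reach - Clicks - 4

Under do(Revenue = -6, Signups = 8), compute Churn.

Setting Revenue = -6, Signups = 8 by intervention discards those variables' equations.
Churn = -Signups + 2  [with Signups=8]  = -6

-6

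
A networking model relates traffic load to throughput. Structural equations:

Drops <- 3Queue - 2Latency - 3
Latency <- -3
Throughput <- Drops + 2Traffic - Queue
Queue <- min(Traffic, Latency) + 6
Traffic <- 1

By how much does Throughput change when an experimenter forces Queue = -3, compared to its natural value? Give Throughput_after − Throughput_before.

-12

do(Queue=-3) replaces the equation Queue <- min(Traffic, Latency) + 6 with the constant Queue = -3.
Drops = 3Queue - 2Latency - 3  [with Queue=-3, Latency=-3]  = -6
Throughput = Drops + 2Traffic - Queue  [with Drops=-6, Traffic=1, Queue=-3]  = -1
Without intervention: Queue = min(Traffic, Latency) + 6  [with Traffic=1, Latency=-3]  = 3; Drops = 3Queue - 2Latency - 3  [with Queue=3, Latency=-3]  = 12; Throughput = Drops + 2Traffic - Queue  [with Drops=12, Traffic=1, Queue=3]  = 11.
Change = -1 − 11 = -12.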